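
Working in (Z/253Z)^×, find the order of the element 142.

The order of 142 must divide φ(253) = φ(11·23) = (11−1)·(23−1) = 10·22 = 220 = 2^2 · 5 · 11.
Divisors of 220: 1, 2, 4, 5, 10, 11, 20, 22, 44, 55, 110, 220.
Check 142^d mod 253 for each divisor in increasing order:
142^1 ≡ 142
142^2 ≡ 177
142^4 ≡ 210
142^5 ≡ 219
142^10 ≡ 144
142^11 ≡ 208
142^20 ≡ 243
142^22 ≡ 1
Therefore the multiplicative order of 142 modulo 253 is 22.

22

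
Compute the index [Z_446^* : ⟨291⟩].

Since 291 ∈ (Z/446Z)^×, its order divides φ(446) = φ(2)·φ(223) = 1·222 = 222 = 2 · 3 · 37.
Divisors of 222: 1, 2, 3, 6, 37, 74, 111, 222.
Evaluate successive powers at the divisors of 222:
291^1 ≡ 291
291^2 ≡ 387
291^3 ≡ 225
291^6 ≡ 227
291^37 ≡ 1
Thus |⟨291⟩| = ord(291) = 37.
The index is φ(446) / ord(291) = 222 / 37 = 6.

6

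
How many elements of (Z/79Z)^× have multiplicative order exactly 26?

12

φ(79) = 79 − 1 = 78 = 2 · 3 · 13.
(Z/79Z)^× is cyclic (|G| = 78); a cyclic group of order m has exactly φ(d) elements of each order d | m, and none otherwise.
26 = 2 · 13 divides 78, and φ(26) = 12.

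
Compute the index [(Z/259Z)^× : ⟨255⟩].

ord(255) | φ(259) = φ(7·37) = (7−1)·(37−1) = 6·36 = 216 = 2^3 · 3^3.
Divisors of 216: 1, 2, 3, 4, 6, 8, 9, 12, 18, 24, 27, 36, 54, 72, 108, 216.
Compute 255^d (mod 259) for the divisors d until we hit 1:
255^1 ≡ 255 (mod 259)
255^2 ≡ 16 (mod 259)
255^3 ≡ 195 (mod 259)
255^4 ≡ 256 (mod 259)
255^6 ≡ 211 (mod 259)
255^8 ≡ 9 (mod 259)
255^9 ≡ 223 (mod 259)
255^12 ≡ 232 (mod 259)
255^18 ≡ 1 (mod 259) ✓
Thus |⟨255⟩| = ord(255) = 18.
[(Z/259Z)^× : ⟨255⟩] = 216/18 = 12.

12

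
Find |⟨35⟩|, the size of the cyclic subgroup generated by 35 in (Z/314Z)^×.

39

By Lagrange's theorem, ord_314(35) divides φ(314) = φ(2)·φ(157) = 1·156 = 156 = 2^2 · 3 · 13.
Divisors of 156: 1, 2, 3, 4, 6, 12, 13, 26, 39, 52, 78, 156.
Evaluate successive powers at the divisors of 156:
35^1 ≡ 35
35^2 ≡ 283
35^3 ≡ 171
35^4 ≡ 19
35^6 ≡ 39
35^12 ≡ 265
35^13 ≡ 169
35^26 ≡ 301
35^39 ≡ 1
The smallest such exponent is 39, so the order of 35 is 39.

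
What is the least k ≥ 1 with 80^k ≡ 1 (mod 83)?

82

Since 80 ∈ (Z/83Z)^×, its order divides φ(83) = 83 − 1 = 82 = 2 · 41.
Divisors of 82: 1, 2, 41, 82.
Test each divisor d:
80^1 ≡ 80 (mod 83)
80^2 ≡ 9 (mod 83)
80^41 ≡ 82 (mod 83)
80^82 ≡ 1 (mod 83) ✓
Therefore the multiplicative order of 80 modulo 83 is 82.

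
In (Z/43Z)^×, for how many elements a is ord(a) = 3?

2

φ(43) = 43 − 1 = 42 = 2 · 3 · 7.
Since (Z/43Z)^× is cyclic of order 42, the number of elements of order d is φ(d) when d | 42 and 0 otherwise.
3 | 42, and φ(3) = 3 − 1 = 2.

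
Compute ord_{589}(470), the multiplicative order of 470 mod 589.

18

Since 470 ∈ (Z/589Z)^×, its order divides φ(589) = φ(19·31) = (19−1)·(31−1) = 18·30 = 540 = 2^2 · 3^3 · 5.
Divisors of 540: 1, 2, 3, 4, 5, 6, 9, 10, 12, 15, 18, 20, 27, 30, 36, 45, 54, 60, 90, 108, 135, 180, 270, 540.
Evaluate successive powers at the divisors of 540:
470^1 ≡ 470 (mod 589)
470^2 ≡ 25 (mod 589)
470^3 ≡ 559 (mod 589)
470^4 ≡ 36 (mod 589)
470^5 ≡ 428 (mod 589)
470^6 ≡ 311 (mod 589)
470^9 ≡ 94 (mod 589)
470^10 ≡ 5 (mod 589)
470^12 ≡ 125 (mod 589)
470^15 ≡ 373 (mod 589)
470^18 ≡ 1 (mod 589) ✓
The smallest such exponent is 18, so the order of 470 is 18.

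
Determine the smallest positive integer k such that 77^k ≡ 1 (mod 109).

36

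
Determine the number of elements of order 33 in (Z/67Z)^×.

20

φ(67) = 67 − 1 = 66 = 2 · 3 · 11.
(Z/67Z)^× is cyclic (|G| = 66); a cyclic group of order m has exactly φ(d) elements of each order d | m, and none otherwise.
33 = 3 · 11 divides 66, and φ(33) = 20.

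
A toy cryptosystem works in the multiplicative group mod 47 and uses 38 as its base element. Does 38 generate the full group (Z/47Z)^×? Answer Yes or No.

Yes

φ(47) = 47 − 1 = 46 = 2 · 23.
38 is a primitive root mod 47 iff 38^(φ(47)/q) ≢ 1 for every prime q | φ(47), i.e. q ∈ {2, 23}.
38^23 ≡ 46 (mod 47)  [q = 2: ≢ 1 ✓]
38^2 ≡ 34 (mod 47)  [q = 23: ≢ 1 ✓]
All checks pass, so 38 has order 46 and is a primitive root modulo 47.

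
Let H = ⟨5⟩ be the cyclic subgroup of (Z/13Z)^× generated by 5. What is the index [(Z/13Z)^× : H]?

ord(5) | φ(13) = 13 − 1 = 12 = 2^2 · 3.
Divisors of 12: 1, 2, 3, 4, 6, 12.
Test each divisor d:
5^1 ≡ 5 (mod 13)
5^2 ≡ 12 (mod 13)
5^3 ≡ 8 (mod 13)
5^4 ≡ 1 (mod 13) ✓
Thus |⟨5⟩| = ord(5) = 4.
[(Z/13Z)^× : ⟨5⟩] = 12/4 = 3.

3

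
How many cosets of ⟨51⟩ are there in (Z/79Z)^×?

2

The order of 51 must divide φ(79) = 79 − 1 = 78 = 2 · 3 · 13.
Divisors of 78: 1, 2, 3, 6, 13, 26, 39, 78.
Compute 51^d (mod 79) for the divisors d until we hit 1:
51^1 ≡ 51
51^2 ≡ 73
51^3 ≡ 10
51^6 ≡ 21
51^13 ≡ 55
51^26 ≡ 23
51^39 ≡ 1
So ord_79(51) = 39, hence |⟨51⟩| = 39.
The index is φ(79) / ord(51) = 78 / 39 = 2.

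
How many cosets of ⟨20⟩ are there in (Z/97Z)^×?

3

ord(20) | φ(97) = 97 − 1 = 96 = 2^5 · 3.
Divisors of 96: 1, 2, 3, 4, 6, 8, 12, 16, 24, 32, 48, 96.
Test each divisor d:
20^1 ≡ 20
20^2 ≡ 12
20^3 ≡ 46
20^4 ≡ 47
20^6 ≡ 79
20^8 ≡ 75
20^12 ≡ 33
20^16 ≡ 96
20^24 ≡ 22
20^32 ≡ 1
So ord_97(20) = 32, hence |⟨20⟩| = 32.
The index is φ(97) / ord(20) = 96 / 32 = 3.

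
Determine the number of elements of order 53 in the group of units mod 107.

φ(107) = 107 − 1 = 106 = 2 · 53.
In a cyclic group of order 106, there are φ(d) elements of order d for each divisor d of 106, and zero for non-divisors.
53 | 106, and φ(53) = 53 − 1 = 52.

52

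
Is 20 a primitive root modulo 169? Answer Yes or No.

Yes

φ(169) = φ(13^2) = 13·(13−1) = 156 = 2^2 · 3 · 13.
An element g generates (Z/169Z)^× iff g^(156/q) ≢ 1 (mod 169) for each prime q ∈ {2, 3, 13}.
20^78 ≡ 168 (mod 169)  [q = 2: ≢ 1 ✓]
20^52 ≡ 22 (mod 169)  [q = 3: ≢ 1 ✓]
20^12 ≡ 92 (mod 169)  [q = 13: ≢ 1 ✓]
None equal 1, so ord_169(20) = 156: 20 is a primitive root.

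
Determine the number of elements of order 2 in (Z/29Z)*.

φ(29) = 29 − 1 = 28 = 2^2 · 7.
(Z/29Z)^× is cyclic (|G| = 28); a cyclic group of order m has exactly φ(d) elements of each order d | m, and none otherwise.
2 | 28, and φ(2) = 2 − 1 = 1.

1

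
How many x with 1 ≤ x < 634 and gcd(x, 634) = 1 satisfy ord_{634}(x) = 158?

φ(634) = φ(2)·φ(317) = 1·316 = 316 = 2^2 · 79.
Since (Z/634Z)^× is cyclic of order 316, the number of elements of order d is φ(d) when d | 316 and 0 otherwise.
158 = 2 · 79 divides 316, and φ(158) = 78.

78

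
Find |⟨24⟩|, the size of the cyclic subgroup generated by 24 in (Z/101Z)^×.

25

By Lagrange's theorem, ord_101(24) divides φ(101) = 101 − 1 = 100 = 2^2 · 5^2.
Divisors of 100: 1, 2, 4, 5, 10, 20, 25, 50, 100.
Test each divisor d:
24^1 ≡ 24
24^2 ≡ 71
24^4 ≡ 92
24^5 ≡ 87
24^10 ≡ 95
24^20 ≡ 36
24^25 ≡ 1
Hence ord(24) = 25.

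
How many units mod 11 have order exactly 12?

φ(11) = 11 − 1 = 10 = 2 · 5.
(Z/11Z)^× is cyclic (|G| = 10); a cyclic group of order m has exactly φ(d) elements of each order d | m, and none otherwise.
12 does not divide 10, so no element of (Z/11Z)^× has order 12.

0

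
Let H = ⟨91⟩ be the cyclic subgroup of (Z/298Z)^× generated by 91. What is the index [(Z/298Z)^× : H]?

1

Since 91 ∈ (Z/298Z)^×, its order divides φ(298) = φ(2)·φ(149) = 1·148 = 148 = 2^2 · 37.
Divisors of 148: 1, 2, 4, 37, 74, 148.
Evaluate successive powers at the divisors of 148:
91^1 ≡ 91 (mod 298)
91^2 ≡ 235 (mod 298)
91^4 ≡ 95 (mod 298)
91^37 ≡ 193 (mod 298)
91^74 ≡ 297 (mod 298)
91^148 ≡ 1 (mod 298) ✓
So ord_298(91) = 148, hence |⟨91⟩| = 148.
Index = |(Z/298Z)^×| / |⟨91⟩| = 148 / 148 = 1.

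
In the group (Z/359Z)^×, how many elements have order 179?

φ(359) = 359 − 1 = 358 = 2 · 179.
In a cyclic group of order 358, there are φ(d) elements of order d for each divisor d of 358, and zero for non-divisors.
179 | 358, and φ(179) = 179 − 1 = 178.

178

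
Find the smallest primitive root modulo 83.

2

φ(83) = 83 − 1 = 82 = 2 · 41.
g is a primitive root iff g^(82/q) ≢ 1 (mod 83) for each prime q ∈ {2, 41}.
g = 2: 2^41 ≡ 82; 2^2 ≡ 4 — none is 1, so 2 is a primitive root.
The smallest primitive root modulo 83 is 2.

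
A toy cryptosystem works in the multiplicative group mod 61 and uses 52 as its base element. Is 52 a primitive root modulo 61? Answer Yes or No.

No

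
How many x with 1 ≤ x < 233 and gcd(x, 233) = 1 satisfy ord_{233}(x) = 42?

φ(233) = 233 − 1 = 232 = 2^3 · 29.
In a cyclic group of order 232, there are φ(d) elements of order d for each divisor d of 232, and zero for non-divisors.
Since 42 ∤ 232, the count is 0.

0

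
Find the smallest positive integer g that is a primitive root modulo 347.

φ(347) = 347 − 1 = 346 = 2 · 173.
g is a primitive root iff g^(346/q) ≢ 1 (mod 347) for each prime q ∈ {2, 173}.
g = 2: 2^173 ≡ 346; 2^2 ≡ 4 — none is 1, so 2 is a primitive root.
The smallest primitive root modulo 347 is 2.

2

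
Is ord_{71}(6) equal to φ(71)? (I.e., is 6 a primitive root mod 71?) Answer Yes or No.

No

φ(71) = 71 − 1 = 70 = 2 · 5 · 7.
An element g generates (Z/71Z)^× iff g^(70/q) ≢ 1 (mod 71) for each prime q ∈ {2, 5, 7}.
6^35 ≡ 1 (mod 71)  [q = 2: ≡ 1 ✗]
6^14 ≡ 5 (mod 71)  [q = 5: ≢ 1 ✓]
6^10 ≡ 20 (mod 71)  [q = 7: ≢ 1 ✓]
Since 6^35 ≡ 1, the order of 6 divides 35 < 70, so 6 is not a primitive root.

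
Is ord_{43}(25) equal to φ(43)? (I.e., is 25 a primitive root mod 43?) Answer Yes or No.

φ(43) = 43 − 1 = 42 = 2 · 3 · 7.
It suffices to check that the order of 25 is not a proper divisor of 42: compute 25^(42/q) for q ∈ {2, 3, 7}.
25^21 ≡ 1 (mod 43)  [q = 2: ≡ 1 ✗]
25^14 ≡ 6 (mod 43)  [q = 3: ≢ 1 ✓]
25^6 ≡ 41 (mod 43)  [q = 7: ≢ 1 ✓]
25^21 ≡ 1 shows ord(25) | 21, strictly less than φ(43); not a primitive root.

No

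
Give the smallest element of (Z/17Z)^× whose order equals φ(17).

3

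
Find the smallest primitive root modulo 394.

φ(394) = φ(2)·φ(197) = 1·196 = 196 = 2^2 · 7^2.
g is a primitive root iff g^(196/q) ≢ 1 (mod 394) for each prime q ∈ {2, 7}.
g = 2: gcd(2, 394) = 2 > 1, not a unit — skip.
g = 3: 3^98 ≡ 393; 3^28 ≡ 233 — none is 1, so 3 is a primitive root.
Hence the least primitive root of 394 is 3.

3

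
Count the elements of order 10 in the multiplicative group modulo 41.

4

φ(41) = 41 − 1 = 40 = 2^3 · 5.
(Z/41Z)^× is cyclic (|G| = 40); a cyclic group of order m has exactly φ(d) elements of each order d | m, and none otherwise.
10 = 2 · 5 divides 40, and φ(10) = 4.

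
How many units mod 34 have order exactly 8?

4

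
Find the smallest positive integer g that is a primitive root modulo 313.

10

φ(313) = 313 − 1 = 312 = 2^3 · 3 · 13.
g is a primitive root iff g^(312/q) ≢ 1 (mod 313) for each prime q ∈ {2, 3, 13}.
g = 2: 2^156 ≡ 1 — hits 1, so not a primitive root.
g = 3: 3^156 ≡ 1 — hits 1, so not a primitive root.
g = 4: 4^156 ≡ 1 — hits 1, so not a primitive root.
g = 5: 5^156 ≡ 312; 5^104 ≡ 1 — hits 1, so not a primitive root.
g = 6: 6^156 ≡ 1 — hits 1, so not a primitive root.
g = 7: 7^156 ≡ 312; 7^104 ≡ 1 — hits 1, so not a primitive root.
g = 8: 8^156 ≡ 1 — hits 1, so not a primitive root.
g = 9: 9^156 ≡ 1 — hits 1, so not a primitive root.
g = 10: 10^156 ≡ 312; 10^104 ≡ 214; 10^24 ≡ 103 — none is 1, so 10 is a primitive root.
So 10 is the smallest generator of (Z/313Z)^×.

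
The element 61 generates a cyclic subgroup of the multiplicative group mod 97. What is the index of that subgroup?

32

Since 61 ∈ (Z/97Z)^×, its order divides φ(97) = 97 − 1 = 96 = 2^5 · 3.
Divisors of 96: 1, 2, 3, 4, 6, 8, 12, 16, 24, 32, 48, 96.
Test each divisor d:
61^1 ≡ 61 (mod 97)
61^2 ≡ 35 (mod 97)
61^3 ≡ 1 (mod 97) ✓
Thus |⟨61⟩| = ord(61) = 3.
Index = |(Z/97Z)^×| / |⟨61⟩| = 96 / 3 = 32.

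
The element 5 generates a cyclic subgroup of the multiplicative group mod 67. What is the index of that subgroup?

3

The order of 5 must divide φ(67) = 67 − 1 = 66 = 2 · 3 · 11.
Divisors of 66: 1, 2, 3, 6, 11, 22, 33, 66.
Check 5^d mod 67 for each divisor in increasing order:
5^1 ≡ 5 (mod 67)
5^2 ≡ 25 (mod 67)
5^3 ≡ 58 (mod 67)
5^6 ≡ 14 (mod 67)
5^11 ≡ 66 (mod 67)
5^22 ≡ 1 (mod 67) ✓
Thus |⟨5⟩| = ord(5) = 22.
Index = |(Z/67Z)^×| / |⟨5⟩| = 66 / 22 = 3.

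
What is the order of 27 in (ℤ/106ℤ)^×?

52

Since 27 ∈ (Z/106Z)^×, its order divides φ(106) = φ(2)·φ(53) = 1·52 = 52 = 2^2 · 13.
Divisors of 52: 1, 2, 4, 13, 26, 52.
Test each divisor d:
27^1 ≡ 27 (mod 106)
27^2 ≡ 93 (mod 106)
27^4 ≡ 63 (mod 106)
27^13 ≡ 23 (mod 106)
27^26 ≡ 105 (mod 106)
27^52 ≡ 1 (mod 106) ✓
Hence ord(27) = 52.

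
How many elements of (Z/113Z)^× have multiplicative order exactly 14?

6

φ(113) = 113 − 1 = 112 = 2^4 · 7.
In a cyclic group of order 112, there are φ(d) elements of order d for each divisor d of 112, and zero for non-divisors.
14 = 2 · 7 divides 112, and φ(14) = 6.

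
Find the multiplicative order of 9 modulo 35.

6

The order of 9 must divide φ(35) = φ(5·7) = (5−1)·(7−1) = 4·6 = 24 = 2^3 · 3.
Divisors of 24: 1, 2, 3, 4, 6, 8, 12, 24.
Compute 9^d (mod 35) for the divisors d until we hit 1:
9^1 ≡ 9
9^2 ≡ 11
9^3 ≡ 29
9^4 ≡ 16
9^6 ≡ 1
Therefore the multiplicative order of 9 modulo 35 is 6.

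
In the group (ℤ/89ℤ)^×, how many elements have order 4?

2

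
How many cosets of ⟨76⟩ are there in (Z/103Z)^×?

6

By Lagrange's theorem, ord_103(76) divides φ(103) = 103 − 1 = 102 = 2 · 3 · 17.
Divisors of 102: 1, 2, 3, 6, 17, 34, 51, 102.
Evaluate successive powers at the divisors of 102:
76^1 ≡ 76
76^2 ≡ 8
76^3 ≡ 93
76^6 ≡ 100
76^17 ≡ 1
The order of 76 is 17, so the subgroup it generates has 17 elements.
Index = |(Z/103Z)^×| / |⟨76⟩| = 102 / 17 = 6.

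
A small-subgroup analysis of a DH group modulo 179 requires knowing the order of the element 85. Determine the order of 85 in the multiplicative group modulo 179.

89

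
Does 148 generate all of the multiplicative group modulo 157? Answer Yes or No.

No

φ(157) = 157 − 1 = 156 = 2^2 · 3 · 13.
148 is a primitive root mod 157 iff 148^(φ(157)/q) ≢ 1 for every prime q | φ(157), i.e. q ∈ {2, 3, 13}.
148^78 ≡ 1 (mod 157)  [q = 2: ≡ 1 ✗]
148^52 ≡ 144 (mod 157)  [q = 3: ≢ 1 ✓]
148^12 ≡ 16 (mod 157)  [q = 13: ≢ 1 ✓]
148^78 ≡ 1 shows ord(148) | 78, strictly less than φ(157); not a primitive root.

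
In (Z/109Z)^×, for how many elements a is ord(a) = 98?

φ(109) = 109 − 1 = 108 = 2^2 · 3^3.
(Z/109Z)^× is cyclic (|G| = 108); a cyclic group of order m has exactly φ(d) elements of each order d | m, and none otherwise.
Here 108 is not a multiple of 98, so there are no elements of order 98.

0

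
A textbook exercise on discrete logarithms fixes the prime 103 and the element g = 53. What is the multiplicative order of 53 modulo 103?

102

ord(53) | φ(103) = 103 − 1 = 102 = 2 · 3 · 17.
Divisors of 102: 1, 2, 3, 6, 17, 34, 51, 102.
Compute 53^d (mod 103) for the divisors d until we hit 1:
53^1 ≡ 53 (mod 103)
53^2 ≡ 28 (mod 103)
53^3 ≡ 42 (mod 103)
53^6 ≡ 13 (mod 103)
53^17 ≡ 57 (mod 103)
53^34 ≡ 56 (mod 103)
53^51 ≡ 102 (mod 103)
53^102 ≡ 1 (mod 103) ✓
Therefore the multiplicative order of 53 modulo 103 is 102.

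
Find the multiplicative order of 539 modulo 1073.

By Lagrange's theorem, ord_1073(539) divides φ(1073) = φ(29·37) = (29−1)·(37−1) = 28·36 = 1008 = 2^4 · 3^2 · 7.
Divisors of 1008: 1, 2, 3, 4, 6, 7, 8, 9, 12, 14, 16, 18, 21, 24, 28, 36, 42, 48, 56, 63, 72, 84, 112, 126, 144, 168, 252, 336, 504, 1008.
Compute 539^d (mod 1073) for the divisors d until we hit 1:
539^1 ≡ 539
539^2 ≡ 811
539^3 ≡ 418
539^4 ≡ 1045
539^6 ≡ 898
539^7 ≡ 99
539^8 ≡ 784
539^9 ≡ 887
539^12 ≡ 581
539^14 ≡ 144
539^16 ≡ 900
539^18 ≡ 260
539^21 ≡ 307
539^24 ≡ 639
539^28 ≡ 349
539^36 ≡ 1
So ord_1073(539) = 36.

36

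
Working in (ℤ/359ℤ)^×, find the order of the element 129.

358

ord(129) | φ(359) = 359 − 1 = 358 = 2 · 179.
Divisors of 358: 1, 2, 179, 358.
Compute 129^d (mod 359) for the divisors d until we hit 1:
129^1 ≡ 129
129^2 ≡ 127
129^179 ≡ 358
129^358 ≡ 1
So ord_359(129) = 358.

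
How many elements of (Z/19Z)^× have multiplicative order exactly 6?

φ(19) = 19 − 1 = 18 = 2 · 3^2.
Since (Z/19Z)^× is cyclic of order 18, the number of elements of order d is φ(d) when d | 18 and 0 otherwise.
6 = 2 · 3 divides 18, and φ(6) = 2.

2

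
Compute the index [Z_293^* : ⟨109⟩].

4

By Lagrange's theorem, ord_293(109) divides φ(293) = 293 − 1 = 292 = 2^2 · 73.
Divisors of 292: 1, 2, 4, 73, 146, 292.
Check 109^d mod 293 for each divisor in increasing order:
109^1 ≡ 109 (mod 293)
109^2 ≡ 161 (mod 293)
109^4 ≡ 137 (mod 293)
109^73 ≡ 1 (mod 293) ✓
The order of 109 is 73, so the subgroup it generates has 73 elements.
The index is φ(293) / ord(109) = 292 / 73 = 4.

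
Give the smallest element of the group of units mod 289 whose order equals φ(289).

φ(289) = φ(17^2) = 17·(17−1) = 272 = 2^4 · 17.
Test candidates g = 2, 3, … against the prime factors q ∈ {2, 17} of φ(289): g is a generator iff g^(272/q) ≢ 1 for every such q.
g = 2: 2^136 ≡ 1 — hits 1, so not a primitive root.
g = 3: 3^136 ≡ 288; 3^16 ≡ 171 — none is 1, so 3 is a primitive root.
So 3 is the smallest generator of (Z/289Z)^×.

3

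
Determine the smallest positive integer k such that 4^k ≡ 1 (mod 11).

5

ord(4) | φ(11) = 11 − 1 = 10 = 2 · 5.
Divisors of 10: 1, 2, 5, 10.
Test each divisor d:
4^1 ≡ 4
4^2 ≡ 5
4^5 ≡ 1
Hence ord(4) = 5.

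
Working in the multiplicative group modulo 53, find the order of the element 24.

By Lagrange's theorem, ord_53(24) divides φ(53) = 53 − 1 = 52 = 2^2 · 13.
Divisors of 52: 1, 2, 4, 13, 26, 52.
Evaluate successive powers at the divisors of 52:
24^1 ≡ 24 (mod 53)
24^2 ≡ 46 (mod 53)
24^4 ≡ 49 (mod 53)
24^13 ≡ 1 (mod 53) ✓
So ord_53(24) = 13.

13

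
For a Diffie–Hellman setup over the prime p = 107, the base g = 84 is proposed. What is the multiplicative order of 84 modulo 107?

106

ord(84) | φ(107) = 107 − 1 = 106 = 2 · 53.
Divisors of 106: 1, 2, 53, 106.
Evaluate successive powers at the divisors of 106:
84^1 ≡ 84
84^2 ≡ 101
84^53 ≡ 106
84^106 ≡ 1
So ord_107(84) = 106.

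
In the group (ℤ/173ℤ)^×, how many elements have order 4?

2

φ(173) = 173 − 1 = 172 = 2^2 · 43.
(Z/173Z)^× is cyclic (|G| = 172); a cyclic group of order m has exactly φ(d) elements of each order d | m, and none otherwise.
4 = 2^2 divides 172, and φ(4) = 2.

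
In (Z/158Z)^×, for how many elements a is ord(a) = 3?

2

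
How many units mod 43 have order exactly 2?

1

φ(43) = 43 − 1 = 42 = 2 · 3 · 7.
In a cyclic group of order 42, there are φ(d) elements of order d for each divisor d of 42, and zero for non-divisors.
2 | 42, and φ(2) = 2 − 1 = 1.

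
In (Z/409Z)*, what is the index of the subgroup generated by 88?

Since 88 ∈ (Z/409Z)^×, its order divides φ(409) = 409 − 1 = 408 = 2^3 · 3 · 17.
Divisors of 408: 1, 2, 3, 4, 6, 8, 12, 17, 24, 34, 51, 68, 102, 136, 204, 408.
Test each divisor d:
88^1 ≡ 88 (mod 409)
88^2 ≡ 382 (mod 409)
88^3 ≡ 78 (mod 409)
88^4 ≡ 320 (mod 409)
88^6 ≡ 358 (mod 409)
88^8 ≡ 150 (mod 409)
88^12 ≡ 147 (mod 409)
88^17 ≡ 31 (mod 409)
88^24 ≡ 341 (mod 409)
88^34 ≡ 143 (mod 409)
88^51 ≡ 343 (mod 409)
88^68 ≡ 408 (mod 409)
88^102 ≡ 266 (mod 409)
88^136 ≡ 1 (mod 409) ✓
The order of 88 is 136, so the subgroup it generates has 136 elements.
The index is φ(409) / ord(88) = 408 / 136 = 3.

3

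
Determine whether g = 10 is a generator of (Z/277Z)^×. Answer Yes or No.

No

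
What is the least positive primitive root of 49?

φ(49) = φ(7^2) = 7·(7−1) = 42 = 2 · 3 · 7.
Test candidates g = 2, 3, … against the prime factors q ∈ {2, 3, 7} of φ(49): g is a generator iff g^(42/q) ≢ 1 for every such q.
g = 2: 2^21 ≡ 1 — hits 1, so not a primitive root.
g = 3: 3^21 ≡ 48; 3^14 ≡ 30; 3^6 ≡ 43 — none is 1, so 3 is a primitive root.
So 3 is the smallest generator of (Z/49Z)^×.

3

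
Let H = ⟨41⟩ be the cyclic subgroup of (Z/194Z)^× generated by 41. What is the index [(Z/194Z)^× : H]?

1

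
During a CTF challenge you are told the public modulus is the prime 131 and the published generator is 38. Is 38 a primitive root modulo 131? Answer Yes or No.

No

φ(131) = 131 − 1 = 130 = 2 · 5 · 13.
An element g generates (Z/131Z)^× iff g^(130/q) ≢ 1 (mod 131) for each prime q ∈ {2, 5, 13}.
38^65 ≡ 1 (mod 131)  [q = 2: ≡ 1 ✗]
38^26 ≡ 53 (mod 131)  [q = 5: ≢ 1 ✓]
38^10 ≡ 112 (mod 131)  [q = 13: ≢ 1 ✓]
The check at q = 2 fails, so 38 generates a proper subgroup.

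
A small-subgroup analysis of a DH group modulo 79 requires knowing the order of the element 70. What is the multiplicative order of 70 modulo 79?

78

By Lagrange's theorem, ord_79(70) divides φ(79) = 79 − 1 = 78 = 2 · 3 · 13.
Divisors of 78: 1, 2, 3, 6, 13, 26, 39, 78.
Evaluate successive powers at the divisors of 78:
70^1 ≡ 70 (mod 79)
70^2 ≡ 2 (mod 79)
70^3 ≡ 61 (mod 79)
70^6 ≡ 8 (mod 79)
70^13 ≡ 56 (mod 79)
70^26 ≡ 55 (mod 79)
70^39 ≡ 78 (mod 79)
70^78 ≡ 1 (mod 79) ✓
Therefore the multiplicative order of 70 modulo 79 is 78.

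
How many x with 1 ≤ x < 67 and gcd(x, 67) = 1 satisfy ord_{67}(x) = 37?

0

φ(67) = 67 − 1 = 66 = 2 · 3 · 11.
Since (Z/67Z)^× is cyclic of order 66, the number of elements of order d is φ(d) when d | 66 and 0 otherwise.
37 does not divide 66, so no element of (Z/67Z)^× has order 37.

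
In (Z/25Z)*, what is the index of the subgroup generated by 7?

By Lagrange's theorem, ord_25(7) divides φ(25) = φ(5^2) = 5·(5−1) = 20 = 2^2 · 5.
Divisors of 20: 1, 2, 4, 5, 10, 20.
Check 7^d mod 25 for each divisor in increasing order:
7^1 ≡ 7 (mod 25)
7^2 ≡ 24 (mod 25)
7^4 ≡ 1 (mod 25) ✓
So ord_25(7) = 4, hence |⟨7⟩| = 4.
[(Z/25Z)^× : ⟨7⟩] = 20/4 = 5.

5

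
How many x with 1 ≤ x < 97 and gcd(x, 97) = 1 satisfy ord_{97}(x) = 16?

8

φ(97) = 97 − 1 = 96 = 2^5 · 3.
Since (Z/97Z)^× is cyclic of order 96, the number of elements of order d is φ(d) when d | 96 and 0 otherwise.
16 = 2^4 divides 96, and φ(16) = 8.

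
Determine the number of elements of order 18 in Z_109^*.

6

φ(109) = 109 − 1 = 108 = 2^2 · 3^3.
(Z/109Z)^× is cyclic (|G| = 108); a cyclic group of order m has exactly φ(d) elements of each order d | m, and none otherwise.
18 = 2 · 3^2 divides 108, and φ(18) = 6.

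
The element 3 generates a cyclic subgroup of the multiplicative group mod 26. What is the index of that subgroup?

By Lagrange's theorem, ord_26(3) divides φ(26) = φ(2)·φ(13) = 1·12 = 12 = 2^2 · 3.
Divisors of 12: 1, 2, 3, 4, 6, 12.
Check 3^d mod 26 for each divisor in increasing order:
3^1 ≡ 3 (mod 26)
3^2 ≡ 9 (mod 26)
3^3 ≡ 1 (mod 26) ✓
The order of 3 is 3, so the subgroup it generates has 3 elements.
[(Z/26Z)^× : ⟨3⟩] = 12/3 = 4.

4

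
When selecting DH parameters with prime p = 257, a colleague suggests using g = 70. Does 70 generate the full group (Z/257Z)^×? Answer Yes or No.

No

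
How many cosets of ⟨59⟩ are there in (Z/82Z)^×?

8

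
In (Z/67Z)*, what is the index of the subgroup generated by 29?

22

Since 29 ∈ (Z/67Z)^×, its order divides φ(67) = 67 − 1 = 66 = 2 · 3 · 11.
Divisors of 66: 1, 2, 3, 6, 11, 22, 33, 66.
Compute 29^d (mod 67) for the divisors d until we hit 1:
29^1 ≡ 29 (mod 67)
29^2 ≡ 37 (mod 67)
29^3 ≡ 1 (mod 67) ✓
Thus |⟨29⟩| = ord(29) = 3.
[(Z/67Z)^× : ⟨29⟩] = 66/3 = 22.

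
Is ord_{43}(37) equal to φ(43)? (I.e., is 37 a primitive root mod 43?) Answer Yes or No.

No

φ(43) = 43 − 1 = 42 = 2 · 3 · 7.
It suffices to check that the order of 37 is not a proper divisor of 42: compute 37^(42/q) for q ∈ {2, 3, 7}.
37^21 ≡ 42 (mod 43)  [q = 2: ≢ 1 ✓]
37^14 ≡ 36 (mod 43)  [q = 3: ≢ 1 ✓]
37^6 ≡ 1 (mod 43)  [q = 7: ≡ 1 ✗]
Since 37^6 ≡ 1, the order of 37 divides 6 < 42, so 37 is not a primitive root.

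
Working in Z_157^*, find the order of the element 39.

13

By Lagrange's theorem, ord_157(39) divides φ(157) = 157 − 1 = 156 = 2^2 · 3 · 13.
Divisors of 156: 1, 2, 3, 4, 6, 12, 13, 26, 39, 52, 78, 156.
Evaluate successive powers at the divisors of 156:
39^1 ≡ 39 (mod 157)
39^2 ≡ 108 (mod 157)
39^3 ≡ 130 (mod 157)
39^4 ≡ 46 (mod 157)
39^6 ≡ 101 (mod 157)
39^12 ≡ 153 (mod 157)
39^13 ≡ 1 (mod 157) ✓
Therefore the multiplicative order of 39 modulo 157 is 13.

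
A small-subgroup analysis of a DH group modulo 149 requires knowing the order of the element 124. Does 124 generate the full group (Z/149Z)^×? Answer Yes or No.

No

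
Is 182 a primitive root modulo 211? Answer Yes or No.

No

φ(211) = 211 − 1 = 210 = 2 · 3 · 5 · 7.
An element g generates (Z/211Z)^× iff g^(210/q) ≢ 1 (mod 211) for each prime q ∈ {2, 3, 5, 7}.
182^105 ≡ 1 (mod 211)  [q = 2: ≡ 1 ✗]
182^70 ≡ 14 (mod 211)  [q = 3: ≢ 1 ✓]
182^42 ≡ 71 (mod 211)  [q = 5: ≢ 1 ✓]
182^30 ≡ 148 (mod 211)  [q = 7: ≢ 1 ✓]
182^105 ≡ 1 shows ord(182) | 105, strictly less than φ(211); not a primitive root.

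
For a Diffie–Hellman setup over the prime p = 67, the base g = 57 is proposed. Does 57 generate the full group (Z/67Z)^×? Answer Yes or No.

Yes

φ(67) = 67 − 1 = 66 = 2 · 3 · 11.
57 is a primitive root mod 67 iff 57^(φ(67)/q) ≢ 1 for every prime q | φ(67), i.e. q ∈ {2, 3, 11}.
57^33 ≡ 66 (mod 67)  [q = 2: ≢ 1 ✓]
57^22 ≡ 37 (mod 67)  [q = 3: ≢ 1 ✓]
57^6 ≡ 25 (mod 67)  [q = 11: ≢ 1 ✓]
None equal 1, so ord_67(57) = 66: 57 is a primitive root.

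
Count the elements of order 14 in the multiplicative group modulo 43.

6

φ(43) = 43 − 1 = 42 = 2 · 3 · 7.
In a cyclic group of order 42, there are φ(d) elements of order d for each divisor d of 42, and zero for non-divisors.
14 = 2 · 7 divides 42, and φ(14) = 6.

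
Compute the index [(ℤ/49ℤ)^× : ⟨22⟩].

ord(22) | φ(49) = φ(7^2) = 7·(7−1) = 42 = 2 · 3 · 7.
Divisors of 42: 1, 2, 3, 6, 7, 14, 21, 42.
Test each divisor d:
22^1 ≡ 22 (mod 49)
22^2 ≡ 43 (mod 49)
22^3 ≡ 15 (mod 49)
22^6 ≡ 29 (mod 49)
22^7 ≡ 1 (mod 49) ✓
The order of 22 is 7, so the subgroup it generates has 7 elements.
The index is φ(49) / ord(22) = 42 / 7 = 6.

6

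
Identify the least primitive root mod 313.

10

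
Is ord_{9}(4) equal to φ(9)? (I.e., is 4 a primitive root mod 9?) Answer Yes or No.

No

φ(9) = φ(3^2) = 3·(3−1) = 6 = 2 · 3.
4 is a primitive root mod 9 iff 4^(φ(9)/q) ≢ 1 for every prime q | φ(9), i.e. q ∈ {2, 3}.
4^3 ≡ 1 (mod 9)  [q = 2: ≡ 1 ✗]
4^2 ≡ 7 (mod 9)  [q = 3: ≢ 1 ✓]
The check at q = 2 fails, so 4 generates a proper subgroup.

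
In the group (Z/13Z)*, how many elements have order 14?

φ(13) = 13 − 1 = 12 = 2^2 · 3.
(Z/13Z)^× is cyclic (|G| = 12); a cyclic group of order m has exactly φ(d) elements of each order d | m, and none otherwise.
14 does not divide 12, so no element of (Z/13Z)^× has order 14.

0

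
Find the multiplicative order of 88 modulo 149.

37

By Lagrange's theorem, ord_149(88) divides φ(149) = 149 − 1 = 148 = 2^2 · 37.
Divisors of 148: 1, 2, 4, 37, 74, 148.
Test each divisor d:
88^1 ≡ 88
88^2 ≡ 145
88^4 ≡ 16
88^37 ≡ 1
Hence ord(88) = 37.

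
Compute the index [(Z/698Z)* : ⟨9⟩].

4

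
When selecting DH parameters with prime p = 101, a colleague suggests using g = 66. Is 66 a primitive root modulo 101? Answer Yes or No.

Yes

φ(101) = 101 − 1 = 100 = 2^2 · 5^2.
Test 66^(100/q) mod 101 for each prime factor q of 100:
66^50 ≡ 100 (mod 101)  [q = 2: ≢ 1 ✓]
66^20 ≡ 87 (mod 101)  [q = 5: ≢ 1 ✓]
All checks pass, so 66 has order 100 and is a primitive root modulo 101.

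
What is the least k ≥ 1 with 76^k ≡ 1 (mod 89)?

ord(76) | φ(89) = 89 − 1 = 88 = 2^3 · 11.
Divisors of 88: 1, 2, 4, 8, 11, 22, 44, 88.
Test each divisor d:
76^1 ≡ 76 (mod 89)
76^2 ≡ 80 (mod 89)
76^4 ≡ 81 (mod 89)
76^8 ≡ 64 (mod 89)
76^11 ≡ 12 (mod 89)
76^22 ≡ 55 (mod 89)
76^44 ≡ 88 (mod 89)
76^88 ≡ 1 (mod 89) ✓
The smallest such exponent is 88, so the order of 76 is 88.

88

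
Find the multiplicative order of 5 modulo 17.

16

The order of 5 must divide φ(17) = 17 − 1 = 16 = 2^4.
Divisors of 16: 1, 2, 4, 8, 16.
Check 5^d mod 17 for each divisor in increasing order:
5^1 ≡ 5 (mod 17)
5^2 ≡ 8 (mod 17)
5^4 ≡ 13 (mod 17)
5^8 ≡ 16 (mod 17)
5^16 ≡ 1 (mod 17) ✓
So ord_17(5) = 16.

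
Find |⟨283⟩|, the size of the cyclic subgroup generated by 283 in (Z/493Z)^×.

112

The order of 283 must divide φ(493) = φ(17·29) = (17−1)·(29−1) = 16·28 = 448 = 2^6 · 7.
Divisors of 448: 1, 2, 4, 7, 8, 14, 16, 28, 32, 56, 64, 112, 224, 448.
Evaluate successive powers at the divisors of 448:
283^1 ≡ 283
283^2 ≡ 223
283^4 ≡ 429
283^7 ≡ 173
283^8 ≡ 152
283^14 ≡ 349
283^16 ≡ 426
283^28 ≡ 30
283^32 ≡ 52
283^56 ≡ 407
283^64 ≡ 239
283^112 ≡ 1
Therefore the multiplicative order of 283 modulo 493 is 112.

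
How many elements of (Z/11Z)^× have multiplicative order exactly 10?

4

φ(11) = 11 − 1 = 10 = 2 · 5.
(Z/11Z)^× is cyclic (|G| = 10); a cyclic group of order m has exactly φ(d) elements of each order d | m, and none otherwise.
10 = 2 · 5 divides 10, and φ(10) = 4.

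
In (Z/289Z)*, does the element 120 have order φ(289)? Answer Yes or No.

φ(289) = φ(17^2) = 17·(17−1) = 272 = 2^4 · 17.
120 is a primitive root mod 289 iff 120^(φ(289)/q) ≢ 1 for every prime q | φ(289), i.e. q ∈ {2, 17}.
120^136 ≡ 1 (mod 289)  [q = 2: ≡ 1 ✗]
120^16 ≡ 171 (mod 289)  [q = 17: ≢ 1 ✓]
120^136 ≡ 1 shows ord(120) | 136, strictly less than φ(289); not a primitive root.

No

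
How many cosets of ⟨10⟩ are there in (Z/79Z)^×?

By Lagrange's theorem, ord_79(10) divides φ(79) = 79 − 1 = 78 = 2 · 3 · 13.
Divisors of 78: 1, 2, 3, 6, 13, 26, 39, 78.
Compute 10^d (mod 79) for the divisors d until we hit 1:
10^1 ≡ 10 (mod 79)
10^2 ≡ 21 (mod 79)
10^3 ≡ 52 (mod 79)
10^6 ≡ 18 (mod 79)
10^13 ≡ 1 (mod 79) ✓
Thus |⟨10⟩| = ord(10) = 13.
[(Z/79Z)^× : ⟨10⟩] = 78/13 = 6.

6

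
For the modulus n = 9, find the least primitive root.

φ(9) = φ(3^2) = 3·(3−1) = 6 = 2 · 3.
g is a primitive root iff g^(6/q) ≢ 1 (mod 9) for each prime q ∈ {2, 3}.
g = 2: 2^3 ≡ 8; 2^2 ≡ 4 — none is 1, so 2 is a primitive root.
Hence the least primitive root of 9 is 2.

2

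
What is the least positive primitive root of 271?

6

φ(271) = 271 − 1 = 270 = 2 · 3^3 · 5.
g is a primitive root iff g^(270/q) ≢ 1 (mod 271) for each prime q ∈ {2, 3, 5}.
g = 2: 2^135 ≡ 1 — hits 1, so not a primitive root.
g = 3: 3^135 ≡ 270; 3^90 ≡ 1 — hits 1, so not a primitive root.
g = 4: 4^135 ≡ 1 — hits 1, so not a primitive root.
g = 5: 5^135 ≡ 1 — hits 1, so not a primitive root.
g = 6: 6^135 ≡ 270; 6^90 ≡ 242; 6^54 ≡ 10 — none is 1, so 6 is a primitive root.
So 6 is the smallest generator of (Z/271Z)^×.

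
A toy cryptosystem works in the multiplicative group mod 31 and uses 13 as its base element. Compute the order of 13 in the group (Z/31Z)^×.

30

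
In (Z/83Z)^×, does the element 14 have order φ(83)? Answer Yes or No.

Yes

φ(83) = 83 − 1 = 82 = 2 · 41.
It suffices to check that the order of 14 is not a proper divisor of 82: compute 14^(82/q) for q ∈ {2, 41}.
14^41 ≡ 82 (mod 83)  [q = 2: ≢ 1 ✓]
14^2 ≡ 30 (mod 83)  [q = 41: ≢ 1 ✓]
All checks pass, so 14 has order 82 and is a primitive root modulo 83.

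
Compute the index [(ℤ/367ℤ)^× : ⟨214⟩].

2

Since 214 ∈ (Z/367Z)^×, its order divides φ(367) = 367 − 1 = 366 = 2 · 3 · 61.
Divisors of 366: 1, 2, 3, 6, 61, 122, 183, 366.
Evaluate successive powers at the divisors of 366:
214^1 ≡ 214 (mod 367)
214^2 ≡ 288 (mod 367)
214^3 ≡ 343 (mod 367)
214^6 ≡ 209 (mod 367)
214^61 ≡ 83 (mod 367)
214^122 ≡ 283 (mod 367)
214^183 ≡ 1 (mod 367) ✓
So ord_367(214) = 183, hence |⟨214⟩| = 183.
The index is φ(367) / ord(214) = 366 / 183 = 2.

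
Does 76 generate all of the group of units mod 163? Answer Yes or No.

φ(163) = 163 − 1 = 162 = 2 · 3^4.
Test 76^(162/q) mod 163 for each prime factor q of 162:
76^81 ≡ 162 (mod 163)  [q = 2: ≢ 1 ✓]
76^54 ≡ 104 (mod 163)  [q = 3: ≢ 1 ✓]
None equal 1, so ord_163(76) = 162: 76 is a primitive root.

Yes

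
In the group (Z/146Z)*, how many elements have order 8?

φ(146) = φ(2)·φ(73) = 1·72 = 72 = 2^3 · 3^2.
Since (Z/146Z)^× is cyclic of order 72, the number of elements of order d is φ(d) when d | 72 and 0 otherwise.
8 = 2^3 divides 72, and φ(8) = 4.

4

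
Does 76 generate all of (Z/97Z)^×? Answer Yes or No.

φ(97) = 97 − 1 = 96 = 2^5 · 3.
Test 76^(96/q) mod 97 for each prime factor q of 96:
76^48 ≡ 96 (mod 97)  [q = 2: ≢ 1 ✓]
76^32 ≡ 61 (mod 97)  [q = 3: ≢ 1 ✓]
None equal 1, so ord_97(76) = 96: 76 is a primitive root.

Yes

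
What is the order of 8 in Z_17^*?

8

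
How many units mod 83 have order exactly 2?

φ(83) = 83 − 1 = 82 = 2 · 41.
Since (Z/83Z)^× is cyclic of order 82, the number of elements of order d is φ(d) when d | 82 and 0 otherwise.
2 | 82, and φ(2) = 2 − 1 = 1.

1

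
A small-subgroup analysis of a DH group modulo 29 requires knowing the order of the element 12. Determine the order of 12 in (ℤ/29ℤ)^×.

4

ord(12) | φ(29) = 29 − 1 = 28 = 2^2 · 7.
Divisors of 28: 1, 2, 4, 7, 14, 28.
Compute 12^d (mod 29) for the divisors d until we hit 1:
12^1 ≡ 12
12^2 ≡ 28
12^4 ≡ 1
So ord_29(12) = 4.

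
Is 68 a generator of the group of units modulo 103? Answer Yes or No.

No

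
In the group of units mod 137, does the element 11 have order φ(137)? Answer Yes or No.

φ(137) = 137 − 1 = 136 = 2^3 · 17.
11 is a primitive root mod 137 iff 11^(φ(137)/q) ≢ 1 for every prime q | φ(137), i.e. q ∈ {2, 17}.
11^68 ≡ 1 (mod 137)  [q = 2: ≡ 1 ✗]
11^8 ≡ 50 (mod 137)  [q = 17: ≢ 1 ✓]
The check at q = 2 fails, so 11 generates a proper subgroup.

No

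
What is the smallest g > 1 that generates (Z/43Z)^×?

3

φ(43) = 43 − 1 = 42 = 2 · 3 · 7.
Test candidates g = 2, 3, … against the prime factors q ∈ {2, 3, 7} of φ(43): g is a generator iff g^(42/q) ≢ 1 for every such q.
g = 2: 2^21 ≡ 42; 2^14 ≡ 1 — hits 1, so not a primitive root.
g = 3: 3^21 ≡ 42; 3^14 ≡ 36; 3^6 ≡ 41 — none is 1, so 3 is a primitive root.
Hence the least primitive root of 43 is 3.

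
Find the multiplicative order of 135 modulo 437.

By Lagrange's theorem, ord_437(135) divides φ(437) = φ(19·23) = (19−1)·(23−1) = 18·22 = 396 = 2^2 · 3^2 · 11.
Divisors of 396: 1, 2, 3, 4, 6, 9, 11, 12, 18, 22, 33, 36, 44, 66, 99, 132, 198, 396.
Check 135^d mod 437 for each divisor in increasing order:
135^1 ≡ 135
135^2 ≡ 308
135^3 ≡ 65
135^4 ≡ 35
135^6 ≡ 292
135^9 ≡ 189
135^11 ≡ 91
135^12 ≡ 49
135^18 ≡ 324
135^22 ≡ 415
135^33 ≡ 183
135^36 ≡ 96
135^44 ≡ 47
135^66 ≡ 277
135^99 ≡ 436
135^132 ≡ 254
135^198 ≡ 1
The smallest such exponent is 198, so the order of 135 is 198.

198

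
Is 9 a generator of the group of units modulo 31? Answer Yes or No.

φ(31) = 31 − 1 = 30 = 2 · 3 · 5.
It suffices to check that the order of 9 is not a proper divisor of 30: compute 9^(30/q) for q ∈ {2, 3, 5}.
9^15 ≡ 1 (mod 31)  [q = 2: ≡ 1 ✗]
9^10 ≡ 5 (mod 31)  [q = 3: ≢ 1 ✓]
9^6 ≡ 8 (mod 31)  [q = 5: ≢ 1 ✓]
The check at q = 2 fails, so 9 generates a proper subgroup.

No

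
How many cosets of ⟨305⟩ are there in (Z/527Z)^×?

80

ord(305) | φ(527) = φ(17·31) = (17−1)·(31−1) = 16·30 = 480 = 2^5 · 3 · 5.
Divisors of 480: 1, 2, 3, 4, 5, 6, 8, 10, 12, 15, 16, 20, 24, 30, 32, 40, 48, 60, 80, 96, 120, 160, 240, 480.
Evaluate successive powers at the divisors of 480:
305^1 ≡ 305
305^2 ≡ 273
305^3 ≡ 526
305^4 ≡ 222
305^5 ≡ 254
305^6 ≡ 1
The order of 305 is 6, so the subgroup it generates has 6 elements.
[(Z/527Z)^× : ⟨305⟩] = 480/6 = 80.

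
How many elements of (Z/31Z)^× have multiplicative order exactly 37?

0

φ(31) = 31 − 1 = 30 = 2 · 3 · 5.
(Z/31Z)^× is cyclic (|G| = 30); a cyclic group of order m has exactly φ(d) elements of each order d | m, and none otherwise.
Since 37 ∤ 30, the count is 0.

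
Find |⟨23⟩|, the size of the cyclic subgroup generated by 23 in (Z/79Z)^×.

ord(23) | φ(79) = 79 − 1 = 78 = 2 · 3 · 13.
Divisors of 78: 1, 2, 3, 6, 13, 26, 39, 78.
Check 23^d mod 79 for each divisor in increasing order:
23^1 ≡ 23 (mod 79)
23^2 ≡ 55 (mod 79)
23^3 ≡ 1 (mod 79) ✓
Therefore the multiplicative order of 23 modulo 79 is 3.

3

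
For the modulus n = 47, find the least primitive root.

φ(47) = 47 − 1 = 46 = 2 · 23.
g is a primitive root iff g^(46/q) ≢ 1 (mod 47) for each prime q ∈ {2, 23}.
g = 2: 2^23 ≡ 1 — hits 1, so not a primitive root.
g = 3: 3^23 ≡ 1 — hits 1, so not a primitive root.
g = 4: 4^23 ≡ 1 — hits 1, so not a primitive root.
g = 5: 5^23 ≡ 46; 5^2 ≡ 25 — none is 1, so 5 is a primitive root.
So 5 is the smallest generator of (Z/47Z)^×.

5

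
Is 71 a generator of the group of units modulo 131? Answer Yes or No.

φ(131) = 131 − 1 = 130 = 2 · 5 · 13.
Test 71^(130/q) mod 131 for each prime factor q of 130:
71^65 ≡ 130 (mod 131)  [q = 2: ≢ 1 ✓]
71^26 ≡ 1 (mod 131)  [q = 5: ≡ 1 ✗]
71^10 ≡ 62 (mod 131)  [q = 13: ≢ 1 ✓]
Since 71^26 ≡ 1, the order of 71 divides 26 < 130, so 71 is not a primitive root.

No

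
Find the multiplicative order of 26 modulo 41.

40

ord(26) | φ(41) = 41 − 1 = 40 = 2^3 · 5.
Divisors of 40: 1, 2, 4, 5, 8, 10, 20, 40.
Compute 26^d (mod 41) for the divisors d until we hit 1:
26^1 ≡ 26 (mod 41)
26^2 ≡ 20 (mod 41)
26^4 ≡ 31 (mod 41)
26^5 ≡ 27 (mod 41)
26^8 ≡ 18 (mod 41)
26^10 ≡ 32 (mod 41)
26^20 ≡ 40 (mod 41)
26^40 ≡ 1 (mod 41) ✓
The smallest such exponent is 40, so the order of 26 is 40.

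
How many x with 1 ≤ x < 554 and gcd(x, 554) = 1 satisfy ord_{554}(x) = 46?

22

φ(554) = φ(2)·φ(277) = 1·276 = 276 = 2^2 · 3 · 23.
Since (Z/554Z)^× is cyclic of order 276, the number of elements of order d is φ(d) when d | 276 and 0 otherwise.
46 = 2 · 23 divides 276, and φ(46) = 22.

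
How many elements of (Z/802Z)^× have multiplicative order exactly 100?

40

φ(802) = φ(2)·φ(401) = 1·400 = 400 = 2^4 · 5^2.
Since (Z/802Z)^× is cyclic of order 400, the number of elements of order d is φ(d) when d | 400 and 0 otherwise.
100 = 2^2 · 5^2 divides 400, and φ(100) = 40.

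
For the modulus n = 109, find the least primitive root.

6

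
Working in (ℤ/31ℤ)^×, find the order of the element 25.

ord(25) | φ(31) = 31 − 1 = 30 = 2 · 3 · 5.
Divisors of 30: 1, 2, 3, 5, 6, 10, 15, 30.
Evaluate successive powers at the divisors of 30:
25^1 ≡ 25 (mod 31)
25^2 ≡ 5 (mod 31)
25^3 ≡ 1 (mod 31) ✓
The smallest such exponent is 3, so the order of 25 is 3.

3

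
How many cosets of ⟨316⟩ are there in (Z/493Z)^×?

4

By Lagrange's theorem, ord_493(316) divides φ(493) = φ(17·29) = (17−1)·(29−1) = 16·28 = 448 = 2^6 · 7.
Divisors of 448: 1, 2, 4, 7, 8, 14, 16, 28, 32, 56, 64, 112, 224, 448.
Evaluate successive powers at the divisors of 448:
316^1 ≡ 316 (mod 493)
316^2 ≡ 270 (mod 493)
316^4 ≡ 429 (mod 493)
316^7 ≡ 481 (mod 493)
316^8 ≡ 152 (mod 493)
316^14 ≡ 144 (mod 493)
316^16 ≡ 426 (mod 493)
316^28 ≡ 30 (mod 493)
316^32 ≡ 52 (mod 493)
316^56 ≡ 407 (mod 493)
316^64 ≡ 239 (mod 493)
316^112 ≡ 1 (mod 493) ✓
The order of 316 is 112, so the subgroup it generates has 112 elements.
Index = |(Z/493Z)^×| / |⟨316⟩| = 448 / 112 = 4.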